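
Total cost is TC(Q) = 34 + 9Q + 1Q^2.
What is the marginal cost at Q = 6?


MC = dTC/dQ = 9 + 2*1*Q
At Q = 6:
MC = 9 + 2*6
MC = 9 + 12 = 21

21


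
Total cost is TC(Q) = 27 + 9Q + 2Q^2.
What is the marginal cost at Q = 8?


MC = dTC/dQ = 9 + 2*2*Q
At Q = 8:
MC = 9 + 4*8
MC = 9 + 32 = 41

41


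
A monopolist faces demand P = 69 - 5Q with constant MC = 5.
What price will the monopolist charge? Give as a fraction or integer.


MR = 69 - 10Q
Set MR = MC: 69 - 10Q = 5
Q* = 32/5
Substitute into demand:
P* = 69 - 5*32/5 = 37

37


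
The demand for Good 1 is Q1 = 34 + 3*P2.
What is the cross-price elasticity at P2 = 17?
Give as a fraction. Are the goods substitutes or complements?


dQ1/dP2 = 3
At P2 = 17: Q1 = 34 + 3*17 = 85
Exy = (dQ1/dP2)(P2/Q1) = 3 * 17 / 85 = 3/5
Since Exy > 0, the goods are substitutes.

3/5 (substitutes)


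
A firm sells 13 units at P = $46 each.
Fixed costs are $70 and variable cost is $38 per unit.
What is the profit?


Total Revenue = P * Q = 46 * 13 = $598
Total Cost = FC + VC*Q = 70 + 38*13 = $564
Profit = TR - TC = 598 - 564 = $34

$34


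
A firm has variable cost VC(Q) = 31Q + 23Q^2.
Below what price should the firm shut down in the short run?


AVC(Q) = VC(Q)/Q = 31 + 23Q
AVC is increasing in Q, so minimum AVC is at Q -> 0+.
Min AVC = 31
The firm should shut down if P < 31.

31


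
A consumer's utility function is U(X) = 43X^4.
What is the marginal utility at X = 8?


MU = dU/dX = 43*4*X^(4-1)
MU = 172*X^3
At X = 8:
MU = 172 * 8^3
MU = 172 * 512 = 88064

88064


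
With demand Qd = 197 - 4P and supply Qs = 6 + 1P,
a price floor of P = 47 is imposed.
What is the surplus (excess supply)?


At P = 47:
Qd = 197 - 4*47 = 9
Qs = 6 + 1*47 = 53
Surplus = Qs - Qd = 53 - 9 = 44

44


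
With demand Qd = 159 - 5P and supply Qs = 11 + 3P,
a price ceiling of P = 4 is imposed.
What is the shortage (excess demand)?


At P = 4:
Qd = 159 - 5*4 = 139
Qs = 11 + 3*4 = 23
Shortage = Qd - Qs = 139 - 23 = 116

116


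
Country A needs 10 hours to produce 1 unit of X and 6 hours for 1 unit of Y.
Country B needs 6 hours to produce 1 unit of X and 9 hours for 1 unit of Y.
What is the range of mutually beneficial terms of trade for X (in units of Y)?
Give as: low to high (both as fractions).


Opportunity cost of X for Country A = hours_X / hours_Y = 10/6 = 5/3 units of Y
Opportunity cost of X for Country B = hours_X / hours_Y = 6/9 = 2/3 units of Y
Terms of trade must be between the two opportunity costs.
Range: 2/3 to 5/3

2/3 to 5/3


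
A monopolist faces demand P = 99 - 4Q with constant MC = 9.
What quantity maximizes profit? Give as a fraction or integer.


TR = P*Q = (99 - 4Q)Q = 99Q - 4Q^2
MR = dTR/dQ = 99 - 8Q
Set MR = MC:
99 - 8Q = 9
90 = 8Q
Q* = 90/8 = 45/4

45/4


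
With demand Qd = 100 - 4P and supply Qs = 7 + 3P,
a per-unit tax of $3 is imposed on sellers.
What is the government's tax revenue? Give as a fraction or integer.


With tax on sellers, new supply: Qs' = 7 + 3(P - 3)
= 3P - 2
New equilibrium quantity:
Q_new = 292/7
Tax revenue = tax * Q_new = 3 * 292/7 = 876/7

876/7


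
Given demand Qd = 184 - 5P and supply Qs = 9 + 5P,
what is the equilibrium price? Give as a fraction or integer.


At equilibrium, Qd = Qs.
184 - 5P = 9 + 5P
184 - 9 = 5P + 5P
175 = 10P
P* = 175/10 = 35/2

35/2


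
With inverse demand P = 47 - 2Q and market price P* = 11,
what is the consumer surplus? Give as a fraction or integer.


Maximum willingness to pay (at Q=0): P_max = 47
Quantity demanded at P* = 11:
Q* = (47 - 11)/2 = 18
CS = (1/2) * Q* * (P_max - P*)
CS = (1/2) * 18 * (47 - 11)
CS = (1/2) * 18 * 36 = 324

324


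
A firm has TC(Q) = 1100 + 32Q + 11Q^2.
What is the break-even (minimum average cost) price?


AC(Q) = 1100/Q + 32 + 11Q
To minimize: dAC/dQ = -1100/Q^2 + 11 = 0
Q^2 = 1100/11 = 100
Q* = 10
Min AC = 1100/10 + 32 + 11*10
Min AC = 110 + 32 + 110 = 252

252


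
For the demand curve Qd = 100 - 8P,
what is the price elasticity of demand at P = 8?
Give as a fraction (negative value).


dQ/dP = -8
At P = 8: Q = 100 - 8*8 = 36
E = (dQ/dP)(P/Q) = (-8)(8/36) = -16/9

-16/9


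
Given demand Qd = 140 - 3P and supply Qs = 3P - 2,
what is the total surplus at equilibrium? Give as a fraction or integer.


Find equilibrium: 140 - 3P = 3P - 2
140 + 2 = 6P
P* = 142/6 = 71/3
Q* = 3*71/3 - 2 = 69
Inverse demand: P = 140/3 - Q/3, so P_max = 140/3
Inverse supply: P = 2/3 + Q/3, so P_min = 2/3
CS = (1/2) * 69 * (140/3 - 71/3) = 1587/2
PS = (1/2) * 69 * (71/3 - 2/3) = 1587/2
TS = CS + PS = 1587/2 + 1587/2 = 1587

1587


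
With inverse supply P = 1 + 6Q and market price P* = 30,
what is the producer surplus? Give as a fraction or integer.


Minimum supply price (at Q=0): P_min = 1
Quantity supplied at P* = 30:
Q* = (30 - 1)/6 = 29/6
PS = (1/2) * Q* * (P* - P_min)
PS = (1/2) * 29/6 * (30 - 1)
PS = (1/2) * 29/6 * 29 = 841/12

841/12


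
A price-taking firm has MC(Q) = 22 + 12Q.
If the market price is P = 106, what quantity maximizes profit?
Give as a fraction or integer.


In perfect competition, profit is maximized where P = MC.
106 = 22 + 12Q
84 = 12Q
Q* = 84/12 = 7

7


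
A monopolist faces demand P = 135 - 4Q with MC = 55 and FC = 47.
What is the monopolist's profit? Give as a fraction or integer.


MR = MC: 135 - 8Q = 55
Q* = 10
P* = 135 - 4*10 = 95
Profit = (P* - MC)*Q* - FC
= (95 - 55)*10 - 47
= 40*10 - 47
= 400 - 47 = 353

353


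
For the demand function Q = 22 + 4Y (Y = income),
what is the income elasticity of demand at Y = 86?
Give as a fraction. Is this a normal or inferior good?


dQ/dY = 4
At Y = 86: Q = 22 + 4*86 = 366
Ey = (dQ/dY)(Y/Q) = 4 * 86 / 366 = 172/183
Since Ey > 0, this is a normal good.

172/183 (normal good)


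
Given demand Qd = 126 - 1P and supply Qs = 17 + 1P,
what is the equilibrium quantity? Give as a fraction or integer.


First find equilibrium price:
126 - 1P = 17 + 1P
P* = 109/2 = 109/2
Then substitute into demand:
Q* = 126 - 1 * 109/2 = 143/2

143/2


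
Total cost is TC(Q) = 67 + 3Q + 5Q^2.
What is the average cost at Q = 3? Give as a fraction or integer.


TC(3) = 67 + 3*3 + 5*3^2
TC(3) = 67 + 9 + 45 = 121
AC = TC/Q = 121/3 = 121/3

121/3


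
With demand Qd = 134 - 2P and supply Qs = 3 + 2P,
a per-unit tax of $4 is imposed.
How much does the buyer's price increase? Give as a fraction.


With a per-unit tax, the buyer's price increase depends on relative slopes.
Supply slope: d = 2, Demand slope: b = 2
Buyer's price increase = d * tax / (b + d)
= 2 * 4 / (2 + 2)
= 8 / 4 = 2

2


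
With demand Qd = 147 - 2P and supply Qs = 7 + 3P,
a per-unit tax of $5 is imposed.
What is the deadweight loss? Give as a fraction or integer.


Pre-tax equilibrium quantity: Q* = 91
Post-tax equilibrium quantity: Q_tax = 85
Reduction in quantity: Q* - Q_tax = 6
DWL = (1/2) * tax * (Q* - Q_tax)
DWL = (1/2) * 5 * 6 = 15

15


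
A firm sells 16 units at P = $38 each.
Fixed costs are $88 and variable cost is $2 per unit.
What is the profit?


Total Revenue = P * Q = 38 * 16 = $608
Total Cost = FC + VC*Q = 88 + 2*16 = $120
Profit = TR - TC = 608 - 120 = $488

$488


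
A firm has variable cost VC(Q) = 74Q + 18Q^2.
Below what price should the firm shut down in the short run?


AVC(Q) = VC(Q)/Q = 74 + 18Q
AVC is increasing in Q, so minimum AVC is at Q -> 0+.
Min AVC = 74
The firm should shut down if P < 74.

74


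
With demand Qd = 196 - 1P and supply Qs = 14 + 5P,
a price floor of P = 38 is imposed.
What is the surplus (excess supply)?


At P = 38:
Qd = 196 - 1*38 = 158
Qs = 14 + 5*38 = 204
Surplus = Qs - Qd = 204 - 158 = 46

46


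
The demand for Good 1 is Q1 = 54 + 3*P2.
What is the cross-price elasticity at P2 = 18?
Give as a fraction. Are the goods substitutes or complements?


dQ1/dP2 = 3
At P2 = 18: Q1 = 54 + 3*18 = 108
Exy = (dQ1/dP2)(P2/Q1) = 3 * 18 / 108 = 1/2
Since Exy > 0, the goods are substitutes.

1/2 (substitutes)


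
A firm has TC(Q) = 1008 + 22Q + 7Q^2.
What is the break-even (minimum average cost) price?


AC(Q) = 1008/Q + 22 + 7Q
To minimize: dAC/dQ = -1008/Q^2 + 7 = 0
Q^2 = 1008/7 = 144
Q* = 12
Min AC = 1008/12 + 22 + 7*12
Min AC = 84 + 22 + 84 = 190

190


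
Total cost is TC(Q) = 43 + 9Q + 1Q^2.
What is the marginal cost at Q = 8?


MC = dTC/dQ = 9 + 2*1*Q
At Q = 8:
MC = 9 + 2*8
MC = 9 + 16 = 25

25


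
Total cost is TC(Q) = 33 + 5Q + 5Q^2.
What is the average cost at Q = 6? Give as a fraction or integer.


TC(6) = 33 + 5*6 + 5*6^2
TC(6) = 33 + 30 + 180 = 243
AC = TC/Q = 243/6 = 81/2

81/2


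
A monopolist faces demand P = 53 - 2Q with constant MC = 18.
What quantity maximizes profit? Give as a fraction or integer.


TR = P*Q = (53 - 2Q)Q = 53Q - 2Q^2
MR = dTR/dQ = 53 - 4Q
Set MR = MC:
53 - 4Q = 18
35 = 4Q
Q* = 35/4 = 35/4

35/4


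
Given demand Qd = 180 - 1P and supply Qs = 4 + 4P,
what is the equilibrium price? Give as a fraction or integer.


At equilibrium, Qd = Qs.
180 - 1P = 4 + 4P
180 - 4 = 1P + 4P
176 = 5P
P* = 176/5 = 176/5

176/5


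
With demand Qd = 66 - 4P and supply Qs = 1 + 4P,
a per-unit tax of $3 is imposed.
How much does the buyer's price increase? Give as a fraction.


With a per-unit tax, the buyer's price increase depends on relative slopes.
Supply slope: d = 4, Demand slope: b = 4
Buyer's price increase = d * tax / (b + d)
= 4 * 3 / (4 + 4)
= 12 / 8 = 3/2

3/2


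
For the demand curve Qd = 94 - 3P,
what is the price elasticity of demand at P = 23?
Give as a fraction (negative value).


dQ/dP = -3
At P = 23: Q = 94 - 3*23 = 25
E = (dQ/dP)(P/Q) = (-3)(23/25) = -69/25

-69/25


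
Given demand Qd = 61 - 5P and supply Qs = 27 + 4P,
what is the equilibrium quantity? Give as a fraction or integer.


First find equilibrium price:
61 - 5P = 27 + 4P
P* = 34/9 = 34/9
Then substitute into demand:
Q* = 61 - 5 * 34/9 = 379/9

379/9


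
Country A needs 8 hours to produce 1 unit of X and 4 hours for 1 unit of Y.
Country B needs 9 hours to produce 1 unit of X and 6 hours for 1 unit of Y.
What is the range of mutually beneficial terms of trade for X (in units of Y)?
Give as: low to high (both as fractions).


Opportunity cost of X for Country A = hours_X / hours_Y = 8/4 = 2 units of Y
Opportunity cost of X for Country B = hours_X / hours_Y = 9/6 = 3/2 units of Y
Terms of trade must be between the two opportunity costs.
Range: 3/2 to 2

3/2 to 2


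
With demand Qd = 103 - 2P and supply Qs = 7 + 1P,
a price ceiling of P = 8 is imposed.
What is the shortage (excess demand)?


At P = 8:
Qd = 103 - 2*8 = 87
Qs = 7 + 1*8 = 15
Shortage = Qd - Qs = 87 - 15 = 72

72


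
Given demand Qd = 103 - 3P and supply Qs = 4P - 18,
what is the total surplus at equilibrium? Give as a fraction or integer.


Find equilibrium: 103 - 3P = 4P - 18
103 + 18 = 7P
P* = 121/7 = 121/7
Q* = 4*121/7 - 18 = 358/7
Inverse demand: P = 103/3 - Q/3, so P_max = 103/3
Inverse supply: P = 9/2 + Q/4, so P_min = 9/2
CS = (1/2) * 358/7 * (103/3 - 121/7) = 64082/147
PS = (1/2) * 358/7 * (121/7 - 9/2) = 32041/98
TS = CS + PS = 64082/147 + 32041/98 = 32041/42

32041/42


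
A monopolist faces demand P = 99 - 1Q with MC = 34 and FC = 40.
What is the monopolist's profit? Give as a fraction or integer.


MR = MC: 99 - 2Q = 34
Q* = 65/2
P* = 99 - 1*65/2 = 133/2
Profit = (P* - MC)*Q* - FC
= (133/2 - 34)*65/2 - 40
= 65/2*65/2 - 40
= 4225/4 - 40 = 4065/4

4065/4


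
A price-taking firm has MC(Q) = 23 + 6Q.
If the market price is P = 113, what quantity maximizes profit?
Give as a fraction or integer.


In perfect competition, profit is maximized where P = MC.
113 = 23 + 6Q
90 = 6Q
Q* = 90/6 = 15

15


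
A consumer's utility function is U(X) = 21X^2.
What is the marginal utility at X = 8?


MU = dU/dX = 21*2*X^(2-1)
MU = 42*X^1
At X = 8:
MU = 42 * 8^1
MU = 42 * 8 = 336

336


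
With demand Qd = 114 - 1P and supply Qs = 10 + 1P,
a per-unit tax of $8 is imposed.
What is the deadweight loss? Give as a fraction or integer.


Pre-tax equilibrium quantity: Q* = 62
Post-tax equilibrium quantity: Q_tax = 58
Reduction in quantity: Q* - Q_tax = 4
DWL = (1/2) * tax * (Q* - Q_tax)
DWL = (1/2) * 8 * 4 = 16

16


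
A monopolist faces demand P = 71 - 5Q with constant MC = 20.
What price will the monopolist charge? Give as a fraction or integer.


MR = 71 - 10Q
Set MR = MC: 71 - 10Q = 20
Q* = 51/10
Substitute into demand:
P* = 71 - 5*51/10 = 91/2

91/2


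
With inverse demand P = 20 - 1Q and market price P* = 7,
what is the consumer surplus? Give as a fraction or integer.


Maximum willingness to pay (at Q=0): P_max = 20
Quantity demanded at P* = 7:
Q* = (20 - 7)/1 = 13
CS = (1/2) * Q* * (P_max - P*)
CS = (1/2) * 13 * (20 - 7)
CS = (1/2) * 13 * 13 = 169/2

169/2


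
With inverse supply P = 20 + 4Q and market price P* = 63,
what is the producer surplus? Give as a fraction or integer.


Minimum supply price (at Q=0): P_min = 20
Quantity supplied at P* = 63:
Q* = (63 - 20)/4 = 43/4
PS = (1/2) * Q* * (P* - P_min)
PS = (1/2) * 43/4 * (63 - 20)
PS = (1/2) * 43/4 * 43 = 1849/8

1849/8


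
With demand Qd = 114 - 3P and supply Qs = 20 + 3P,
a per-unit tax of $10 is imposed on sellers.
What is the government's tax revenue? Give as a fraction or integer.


With tax on sellers, new supply: Qs' = 20 + 3(P - 10)
= 3P - 10
New equilibrium quantity:
Q_new = 52
Tax revenue = tax * Q_new = 10 * 52 = 520

520


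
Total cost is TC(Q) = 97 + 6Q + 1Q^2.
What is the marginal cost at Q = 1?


MC = dTC/dQ = 6 + 2*1*Q
At Q = 1:
MC = 6 + 2*1
MC = 6 + 2 = 8

8


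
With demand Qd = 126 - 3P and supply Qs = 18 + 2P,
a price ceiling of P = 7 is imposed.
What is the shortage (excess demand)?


At P = 7:
Qd = 126 - 3*7 = 105
Qs = 18 + 2*7 = 32
Shortage = Qd - Qs = 105 - 32 = 73

73


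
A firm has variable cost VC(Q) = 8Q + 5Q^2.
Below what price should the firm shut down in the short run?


AVC(Q) = VC(Q)/Q = 8 + 5Q
AVC is increasing in Q, so minimum AVC is at Q -> 0+.
Min AVC = 8
The firm should shut down if P < 8.

8


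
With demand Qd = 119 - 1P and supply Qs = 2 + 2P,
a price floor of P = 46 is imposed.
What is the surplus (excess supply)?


At P = 46:
Qd = 119 - 1*46 = 73
Qs = 2 + 2*46 = 94
Surplus = Qs - Qd = 94 - 73 = 21

21


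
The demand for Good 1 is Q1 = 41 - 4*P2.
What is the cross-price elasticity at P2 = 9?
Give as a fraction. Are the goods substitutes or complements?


dQ1/dP2 = -4
At P2 = 9: Q1 = 41 - 4*9 = 5
Exy = (dQ1/dP2)(P2/Q1) = -4 * 9 / 5 = -36/5
Since Exy < 0, the goods are complements.

-36/5 (complements)


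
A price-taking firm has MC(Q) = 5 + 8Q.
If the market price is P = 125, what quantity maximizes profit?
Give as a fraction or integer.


In perfect competition, profit is maximized where P = MC.
125 = 5 + 8Q
120 = 8Q
Q* = 120/8 = 15

15


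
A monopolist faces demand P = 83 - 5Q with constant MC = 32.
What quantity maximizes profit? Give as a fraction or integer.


TR = P*Q = (83 - 5Q)Q = 83Q - 5Q^2
MR = dTR/dQ = 83 - 10Q
Set MR = MC:
83 - 10Q = 32
51 = 10Q
Q* = 51/10 = 51/10

51/10


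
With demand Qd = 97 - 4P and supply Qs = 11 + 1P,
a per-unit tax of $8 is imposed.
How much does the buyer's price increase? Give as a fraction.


With a per-unit tax, the buyer's price increase depends on relative slopes.
Supply slope: d = 1, Demand slope: b = 4
Buyer's price increase = d * tax / (b + d)
= 1 * 8 / (4 + 1)
= 8 / 5 = 8/5

8/5


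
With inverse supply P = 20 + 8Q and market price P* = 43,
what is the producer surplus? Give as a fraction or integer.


Minimum supply price (at Q=0): P_min = 20
Quantity supplied at P* = 43:
Q* = (43 - 20)/8 = 23/8
PS = (1/2) * Q* * (P* - P_min)
PS = (1/2) * 23/8 * (43 - 20)
PS = (1/2) * 23/8 * 23 = 529/16

529/16


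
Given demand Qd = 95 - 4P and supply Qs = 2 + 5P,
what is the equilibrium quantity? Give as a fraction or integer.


First find equilibrium price:
95 - 4P = 2 + 5P
P* = 93/9 = 31/3
Then substitute into demand:
Q* = 95 - 4 * 31/3 = 161/3

161/3


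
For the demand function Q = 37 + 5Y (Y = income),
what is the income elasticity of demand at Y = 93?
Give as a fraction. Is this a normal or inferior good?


dQ/dY = 5
At Y = 93: Q = 37 + 5*93 = 502
Ey = (dQ/dY)(Y/Q) = 5 * 93 / 502 = 465/502
Since Ey > 0, this is a normal good.

465/502 (normal good)


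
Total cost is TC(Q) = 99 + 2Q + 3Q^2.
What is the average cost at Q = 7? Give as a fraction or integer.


TC(7) = 99 + 2*7 + 3*7^2
TC(7) = 99 + 14 + 147 = 260
AC = TC/Q = 260/7 = 260/7

260/7


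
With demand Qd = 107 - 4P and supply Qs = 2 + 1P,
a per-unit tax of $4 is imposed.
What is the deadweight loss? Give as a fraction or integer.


Pre-tax equilibrium quantity: Q* = 23
Post-tax equilibrium quantity: Q_tax = 99/5
Reduction in quantity: Q* - Q_tax = 16/5
DWL = (1/2) * tax * (Q* - Q_tax)
DWL = (1/2) * 4 * 16/5 = 32/5

32/5


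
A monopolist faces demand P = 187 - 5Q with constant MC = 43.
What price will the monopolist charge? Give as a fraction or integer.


MR = 187 - 10Q
Set MR = MC: 187 - 10Q = 43
Q* = 72/5
Substitute into demand:
P* = 187 - 5*72/5 = 115

115


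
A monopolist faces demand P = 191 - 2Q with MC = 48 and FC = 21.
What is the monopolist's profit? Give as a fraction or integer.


MR = MC: 191 - 4Q = 48
Q* = 143/4
P* = 191 - 2*143/4 = 239/2
Profit = (P* - MC)*Q* - FC
= (239/2 - 48)*143/4 - 21
= 143/2*143/4 - 21
= 20449/8 - 21 = 20281/8

20281/8


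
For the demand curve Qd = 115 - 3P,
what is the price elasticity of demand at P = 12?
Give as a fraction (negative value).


dQ/dP = -3
At P = 12: Q = 115 - 3*12 = 79
E = (dQ/dP)(P/Q) = (-3)(12/79) = -36/79

-36/79


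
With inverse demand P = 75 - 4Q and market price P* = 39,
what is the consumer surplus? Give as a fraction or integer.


Maximum willingness to pay (at Q=0): P_max = 75
Quantity demanded at P* = 39:
Q* = (75 - 39)/4 = 9
CS = (1/2) * Q* * (P_max - P*)
CS = (1/2) * 9 * (75 - 39)
CS = (1/2) * 9 * 36 = 162

162


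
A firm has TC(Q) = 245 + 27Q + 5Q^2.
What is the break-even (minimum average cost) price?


AC(Q) = 245/Q + 27 + 5Q
To minimize: dAC/dQ = -245/Q^2 + 5 = 0
Q^2 = 245/5 = 49
Q* = 7
Min AC = 245/7 + 27 + 5*7
Min AC = 35 + 27 + 35 = 97

97


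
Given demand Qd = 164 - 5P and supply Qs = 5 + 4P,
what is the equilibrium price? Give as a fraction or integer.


At equilibrium, Qd = Qs.
164 - 5P = 5 + 4P
164 - 5 = 5P + 4P
159 = 9P
P* = 159/9 = 53/3

53/3


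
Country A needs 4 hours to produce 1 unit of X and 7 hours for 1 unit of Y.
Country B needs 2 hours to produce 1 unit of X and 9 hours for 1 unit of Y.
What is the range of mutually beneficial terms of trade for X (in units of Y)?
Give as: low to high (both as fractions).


Opportunity cost of X for Country A = hours_X / hours_Y = 4/7 = 4/7 units of Y
Opportunity cost of X for Country B = hours_X / hours_Y = 2/9 = 2/9 units of Y
Terms of trade must be between the two opportunity costs.
Range: 2/9 to 4/7

2/9 to 4/7


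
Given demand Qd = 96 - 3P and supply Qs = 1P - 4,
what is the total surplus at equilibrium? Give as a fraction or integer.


Find equilibrium: 96 - 3P = 1P - 4
96 + 4 = 4P
P* = 100/4 = 25
Q* = 1*25 - 4 = 21
Inverse demand: P = 32 - Q/3, so P_max = 32
Inverse supply: P = 4 + Q/1, so P_min = 4
CS = (1/2) * 21 * (32 - 25) = 147/2
PS = (1/2) * 21 * (25 - 4) = 441/2
TS = CS + PS = 147/2 + 441/2 = 294

294


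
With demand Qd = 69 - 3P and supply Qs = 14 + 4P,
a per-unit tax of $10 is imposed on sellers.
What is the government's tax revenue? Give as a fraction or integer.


With tax on sellers, new supply: Qs' = 14 + 4(P - 10)
= 4P - 26
New equilibrium quantity:
Q_new = 198/7
Tax revenue = tax * Q_new = 10 * 198/7 = 1980/7

1980/7


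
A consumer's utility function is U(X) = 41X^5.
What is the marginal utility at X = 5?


MU = dU/dX = 41*5*X^(5-1)
MU = 205*X^4
At X = 5:
MU = 205 * 5^4
MU = 205 * 625 = 128125

128125


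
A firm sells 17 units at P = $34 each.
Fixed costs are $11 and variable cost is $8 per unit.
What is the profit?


Total Revenue = P * Q = 34 * 17 = $578
Total Cost = FC + VC*Q = 11 + 8*17 = $147
Profit = TR - TC = 578 - 147 = $431

$431


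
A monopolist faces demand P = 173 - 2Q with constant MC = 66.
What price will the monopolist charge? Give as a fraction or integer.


MR = 173 - 4Q
Set MR = MC: 173 - 4Q = 66
Q* = 107/4
Substitute into demand:
P* = 173 - 2*107/4 = 239/2

239/2


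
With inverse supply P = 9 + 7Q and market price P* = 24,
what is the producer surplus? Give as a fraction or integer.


Minimum supply price (at Q=0): P_min = 9
Quantity supplied at P* = 24:
Q* = (24 - 9)/7 = 15/7
PS = (1/2) * Q* * (P* - P_min)
PS = (1/2) * 15/7 * (24 - 9)
PS = (1/2) * 15/7 * 15 = 225/14

225/14


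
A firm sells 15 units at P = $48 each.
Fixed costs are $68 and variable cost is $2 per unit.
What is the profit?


Total Revenue = P * Q = 48 * 15 = $720
Total Cost = FC + VC*Q = 68 + 2*15 = $98
Profit = TR - TC = 720 - 98 = $622

$622


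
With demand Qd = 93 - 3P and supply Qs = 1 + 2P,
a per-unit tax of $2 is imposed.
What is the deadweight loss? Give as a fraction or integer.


Pre-tax equilibrium quantity: Q* = 189/5
Post-tax equilibrium quantity: Q_tax = 177/5
Reduction in quantity: Q* - Q_tax = 12/5
DWL = (1/2) * tax * (Q* - Q_tax)
DWL = (1/2) * 2 * 12/5 = 12/5

12/5


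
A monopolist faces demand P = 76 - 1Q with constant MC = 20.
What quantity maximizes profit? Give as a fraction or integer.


TR = P*Q = (76 - 1Q)Q = 76Q - 1Q^2
MR = dTR/dQ = 76 - 2Q
Set MR = MC:
76 - 2Q = 20
56 = 2Q
Q* = 56/2 = 28

28


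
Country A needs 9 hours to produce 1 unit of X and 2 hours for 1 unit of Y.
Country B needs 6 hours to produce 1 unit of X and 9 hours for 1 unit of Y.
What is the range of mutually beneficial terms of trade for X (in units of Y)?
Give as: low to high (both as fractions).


Opportunity cost of X for Country A = hours_X / hours_Y = 9/2 = 9/2 units of Y
Opportunity cost of X for Country B = hours_X / hours_Y = 6/9 = 2/3 units of Y
Terms of trade must be between the two opportunity costs.
Range: 2/3 to 9/2

2/3 to 9/2


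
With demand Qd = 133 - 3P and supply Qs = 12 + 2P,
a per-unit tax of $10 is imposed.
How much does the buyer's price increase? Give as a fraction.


With a per-unit tax, the buyer's price increase depends on relative slopes.
Supply slope: d = 2, Demand slope: b = 3
Buyer's price increase = d * tax / (b + d)
= 2 * 10 / (3 + 2)
= 20 / 5 = 4

4


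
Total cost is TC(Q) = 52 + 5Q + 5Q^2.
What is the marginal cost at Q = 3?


MC = dTC/dQ = 5 + 2*5*Q
At Q = 3:
MC = 5 + 10*3
MC = 5 + 30 = 35

35


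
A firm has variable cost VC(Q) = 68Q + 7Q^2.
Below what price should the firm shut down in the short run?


AVC(Q) = VC(Q)/Q = 68 + 7Q
AVC is increasing in Q, so minimum AVC is at Q -> 0+.
Min AVC = 68
The firm should shut down if P < 68.

68


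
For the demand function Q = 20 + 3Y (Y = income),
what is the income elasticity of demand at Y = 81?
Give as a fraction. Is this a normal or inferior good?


dQ/dY = 3
At Y = 81: Q = 20 + 3*81 = 263
Ey = (dQ/dY)(Y/Q) = 3 * 81 / 263 = 243/263
Since Ey > 0, this is a normal good.

243/263 (normal good)


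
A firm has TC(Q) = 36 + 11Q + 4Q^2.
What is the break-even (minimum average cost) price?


AC(Q) = 36/Q + 11 + 4Q
To minimize: dAC/dQ = -36/Q^2 + 4 = 0
Q^2 = 36/4 = 9
Q* = 3
Min AC = 36/3 + 11 + 4*3
Min AC = 12 + 11 + 12 = 35

35


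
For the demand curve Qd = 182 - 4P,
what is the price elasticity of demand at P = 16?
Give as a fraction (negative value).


dQ/dP = -4
At P = 16: Q = 182 - 4*16 = 118
E = (dQ/dP)(P/Q) = (-4)(16/118) = -32/59

-32/59


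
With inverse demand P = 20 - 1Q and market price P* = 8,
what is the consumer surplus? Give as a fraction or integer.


Maximum willingness to pay (at Q=0): P_max = 20
Quantity demanded at P* = 8:
Q* = (20 - 8)/1 = 12
CS = (1/2) * Q* * (P_max - P*)
CS = (1/2) * 12 * (20 - 8)
CS = (1/2) * 12 * 12 = 72

72


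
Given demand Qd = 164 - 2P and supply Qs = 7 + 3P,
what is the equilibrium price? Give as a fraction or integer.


At equilibrium, Qd = Qs.
164 - 2P = 7 + 3P
164 - 7 = 2P + 3P
157 = 5P
P* = 157/5 = 157/5

157/5


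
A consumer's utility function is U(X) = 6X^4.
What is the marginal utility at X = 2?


MU = dU/dX = 6*4*X^(4-1)
MU = 24*X^3
At X = 2:
MU = 24 * 2^3
MU = 24 * 8 = 192

192


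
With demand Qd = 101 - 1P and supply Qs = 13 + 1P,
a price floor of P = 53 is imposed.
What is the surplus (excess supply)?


At P = 53:
Qd = 101 - 1*53 = 48
Qs = 13 + 1*53 = 66
Surplus = Qs - Qd = 66 - 48 = 18

18


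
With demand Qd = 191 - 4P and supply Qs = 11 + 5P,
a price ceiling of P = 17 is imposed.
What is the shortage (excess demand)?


At P = 17:
Qd = 191 - 4*17 = 123
Qs = 11 + 5*17 = 96
Shortage = Qd - Qs = 123 - 96 = 27

27


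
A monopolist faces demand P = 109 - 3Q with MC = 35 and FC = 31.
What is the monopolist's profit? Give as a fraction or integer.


MR = MC: 109 - 6Q = 35
Q* = 37/3
P* = 109 - 3*37/3 = 72
Profit = (P* - MC)*Q* - FC
= (72 - 35)*37/3 - 31
= 37*37/3 - 31
= 1369/3 - 31 = 1276/3

1276/3


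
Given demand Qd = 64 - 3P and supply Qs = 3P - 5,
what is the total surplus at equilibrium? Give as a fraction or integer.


Find equilibrium: 64 - 3P = 3P - 5
64 + 5 = 6P
P* = 69/6 = 23/2
Q* = 3*23/2 - 5 = 59/2
Inverse demand: P = 64/3 - Q/3, so P_max = 64/3
Inverse supply: P = 5/3 + Q/3, so P_min = 5/3
CS = (1/2) * 59/2 * (64/3 - 23/2) = 3481/24
PS = (1/2) * 59/2 * (23/2 - 5/3) = 3481/24
TS = CS + PS = 3481/24 + 3481/24 = 3481/12

3481/12


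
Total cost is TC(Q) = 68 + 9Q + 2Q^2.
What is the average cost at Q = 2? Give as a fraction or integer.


TC(2) = 68 + 9*2 + 2*2^2
TC(2) = 68 + 18 + 8 = 94
AC = TC/Q = 94/2 = 47

47


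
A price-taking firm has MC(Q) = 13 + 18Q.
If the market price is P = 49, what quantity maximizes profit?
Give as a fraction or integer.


In perfect competition, profit is maximized where P = MC.
49 = 13 + 18Q
36 = 18Q
Q* = 36/18 = 2

2


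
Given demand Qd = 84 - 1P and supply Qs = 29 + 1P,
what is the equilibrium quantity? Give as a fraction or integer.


First find equilibrium price:
84 - 1P = 29 + 1P
P* = 55/2 = 55/2
Then substitute into demand:
Q* = 84 - 1 * 55/2 = 113/2

113/2


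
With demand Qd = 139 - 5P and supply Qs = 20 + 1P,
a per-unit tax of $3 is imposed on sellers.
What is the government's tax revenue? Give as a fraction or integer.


With tax on sellers, new supply: Qs' = 20 + 1(P - 3)
= 17 + 1P
New equilibrium quantity:
Q_new = 112/3
Tax revenue = tax * Q_new = 3 * 112/3 = 112

112


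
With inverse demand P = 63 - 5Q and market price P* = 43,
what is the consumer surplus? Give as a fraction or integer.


Maximum willingness to pay (at Q=0): P_max = 63
Quantity demanded at P* = 43:
Q* = (63 - 43)/5 = 4
CS = (1/2) * Q* * (P_max - P*)
CS = (1/2) * 4 * (63 - 43)
CS = (1/2) * 4 * 20 = 40

40


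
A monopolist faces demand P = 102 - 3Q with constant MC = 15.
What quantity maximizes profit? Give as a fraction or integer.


TR = P*Q = (102 - 3Q)Q = 102Q - 3Q^2
MR = dTR/dQ = 102 - 6Q
Set MR = MC:
102 - 6Q = 15
87 = 6Q
Q* = 87/6 = 29/2

29/2


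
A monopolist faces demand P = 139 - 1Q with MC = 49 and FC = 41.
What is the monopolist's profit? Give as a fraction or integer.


MR = MC: 139 - 2Q = 49
Q* = 45
P* = 139 - 1*45 = 94
Profit = (P* - MC)*Q* - FC
= (94 - 49)*45 - 41
= 45*45 - 41
= 2025 - 41 = 1984

1984


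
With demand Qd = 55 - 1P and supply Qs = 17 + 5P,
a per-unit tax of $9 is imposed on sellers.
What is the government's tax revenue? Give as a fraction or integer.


With tax on sellers, new supply: Qs' = 17 + 5(P - 9)
= 5P - 28
New equilibrium quantity:
Q_new = 247/6
Tax revenue = tax * Q_new = 9 * 247/6 = 741/2

741/2


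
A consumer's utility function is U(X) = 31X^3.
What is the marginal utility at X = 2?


MU = dU/dX = 31*3*X^(3-1)
MU = 93*X^2
At X = 2:
MU = 93 * 2^2
MU = 93 * 4 = 372

372


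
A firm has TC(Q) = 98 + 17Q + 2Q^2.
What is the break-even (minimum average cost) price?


AC(Q) = 98/Q + 17 + 2Q
To minimize: dAC/dQ = -98/Q^2 + 2 = 0
Q^2 = 98/2 = 49
Q* = 7
Min AC = 98/7 + 17 + 2*7
Min AC = 14 + 17 + 14 = 45

45


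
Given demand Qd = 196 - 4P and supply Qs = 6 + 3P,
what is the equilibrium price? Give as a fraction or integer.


At equilibrium, Qd = Qs.
196 - 4P = 6 + 3P
196 - 6 = 4P + 3P
190 = 7P
P* = 190/7 = 190/7

190/7


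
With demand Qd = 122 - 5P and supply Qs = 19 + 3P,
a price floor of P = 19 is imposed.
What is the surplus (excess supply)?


At P = 19:
Qd = 122 - 5*19 = 27
Qs = 19 + 3*19 = 76
Surplus = Qs - Qd = 76 - 27 = 49

49


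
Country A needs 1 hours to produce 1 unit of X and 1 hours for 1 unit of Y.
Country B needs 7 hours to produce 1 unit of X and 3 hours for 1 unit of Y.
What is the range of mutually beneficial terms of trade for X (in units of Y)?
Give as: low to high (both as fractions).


Opportunity cost of X for Country A = hours_X / hours_Y = 1/1 = 1 units of Y
Opportunity cost of X for Country B = hours_X / hours_Y = 7/3 = 7/3 units of Y
Terms of trade must be between the two opportunity costs.
Range: 1 to 7/3

1 to 7/3


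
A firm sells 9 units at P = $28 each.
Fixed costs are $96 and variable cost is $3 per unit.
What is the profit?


Total Revenue = P * Q = 28 * 9 = $252
Total Cost = FC + VC*Q = 96 + 3*9 = $123
Profit = TR - TC = 252 - 123 = $129

$129


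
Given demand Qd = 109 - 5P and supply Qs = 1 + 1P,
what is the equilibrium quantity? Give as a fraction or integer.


First find equilibrium price:
109 - 5P = 1 + 1P
P* = 108/6 = 18
Then substitute into demand:
Q* = 109 - 5 * 18 = 19

19


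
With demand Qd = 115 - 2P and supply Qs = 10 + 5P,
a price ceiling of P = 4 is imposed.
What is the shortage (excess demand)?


At P = 4:
Qd = 115 - 2*4 = 107
Qs = 10 + 5*4 = 30
Shortage = Qd - Qs = 107 - 30 = 77

77


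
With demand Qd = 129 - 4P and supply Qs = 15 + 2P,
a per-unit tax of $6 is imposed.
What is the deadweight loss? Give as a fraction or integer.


Pre-tax equilibrium quantity: Q* = 53
Post-tax equilibrium quantity: Q_tax = 45
Reduction in quantity: Q* - Q_tax = 8
DWL = (1/2) * tax * (Q* - Q_tax)
DWL = (1/2) * 6 * 8 = 24

24


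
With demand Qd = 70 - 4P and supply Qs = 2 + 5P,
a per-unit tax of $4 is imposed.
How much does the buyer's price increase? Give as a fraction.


With a per-unit tax, the buyer's price increase depends on relative slopes.
Supply slope: d = 5, Demand slope: b = 4
Buyer's price increase = d * tax / (b + d)
= 5 * 4 / (4 + 5)
= 20 / 9 = 20/9

20/9


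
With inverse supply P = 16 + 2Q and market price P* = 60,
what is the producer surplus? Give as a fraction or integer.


Minimum supply price (at Q=0): P_min = 16
Quantity supplied at P* = 60:
Q* = (60 - 16)/2 = 22
PS = (1/2) * Q* * (P* - P_min)
PS = (1/2) * 22 * (60 - 16)
PS = (1/2) * 22 * 44 = 484

484


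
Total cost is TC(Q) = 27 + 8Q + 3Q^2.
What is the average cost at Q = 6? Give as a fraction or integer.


TC(6) = 27 + 8*6 + 3*6^2
TC(6) = 27 + 48 + 108 = 183
AC = TC/Q = 183/6 = 61/2

61/2


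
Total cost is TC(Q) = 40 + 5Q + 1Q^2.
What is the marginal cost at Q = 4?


MC = dTC/dQ = 5 + 2*1*Q
At Q = 4:
MC = 5 + 2*4
MC = 5 + 8 = 13

13


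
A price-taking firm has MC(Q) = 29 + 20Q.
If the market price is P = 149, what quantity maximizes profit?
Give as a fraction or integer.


In perfect competition, profit is maximized where P = MC.
149 = 29 + 20Q
120 = 20Q
Q* = 120/20 = 6

6


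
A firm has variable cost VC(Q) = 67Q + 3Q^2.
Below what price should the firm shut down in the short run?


AVC(Q) = VC(Q)/Q = 67 + 3Q
AVC is increasing in Q, so minimum AVC is at Q -> 0+.
Min AVC = 67
The firm should shut down if P < 67.

67


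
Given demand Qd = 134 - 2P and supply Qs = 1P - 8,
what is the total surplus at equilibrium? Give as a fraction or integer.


Find equilibrium: 134 - 2P = 1P - 8
134 + 8 = 3P
P* = 142/3 = 142/3
Q* = 1*142/3 - 8 = 118/3
Inverse demand: P = 67 - Q/2, so P_max = 67
Inverse supply: P = 8 + Q/1, so P_min = 8
CS = (1/2) * 118/3 * (67 - 142/3) = 3481/9
PS = (1/2) * 118/3 * (142/3 - 8) = 6962/9
TS = CS + PS = 3481/9 + 6962/9 = 3481/3

3481/3


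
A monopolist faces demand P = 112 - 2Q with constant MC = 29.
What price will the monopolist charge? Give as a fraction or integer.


MR = 112 - 4Q
Set MR = MC: 112 - 4Q = 29
Q* = 83/4
Substitute into demand:
P* = 112 - 2*83/4 = 141/2

141/2


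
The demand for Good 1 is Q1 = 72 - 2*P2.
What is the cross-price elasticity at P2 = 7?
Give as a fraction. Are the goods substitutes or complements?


dQ1/dP2 = -2
At P2 = 7: Q1 = 72 - 2*7 = 58
Exy = (dQ1/dP2)(P2/Q1) = -2 * 7 / 58 = -7/29
Since Exy < 0, the goods are complements.

-7/29 (complements)


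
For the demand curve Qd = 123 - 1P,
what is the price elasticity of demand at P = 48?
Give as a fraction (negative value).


dQ/dP = -1
At P = 48: Q = 123 - 1*48 = 75
E = (dQ/dP)(P/Q) = (-1)(48/75) = -16/25

-16/25


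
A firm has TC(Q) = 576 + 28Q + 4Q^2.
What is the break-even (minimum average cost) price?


AC(Q) = 576/Q + 28 + 4Q
To minimize: dAC/dQ = -576/Q^2 + 4 = 0
Q^2 = 576/4 = 144
Q* = 12
Min AC = 576/12 + 28 + 4*12
Min AC = 48 + 28 + 48 = 124

124


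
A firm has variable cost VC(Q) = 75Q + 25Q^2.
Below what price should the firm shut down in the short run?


AVC(Q) = VC(Q)/Q = 75 + 25Q
AVC is increasing in Q, so minimum AVC is at Q -> 0+.
Min AVC = 75
The firm should shut down if P < 75.

75


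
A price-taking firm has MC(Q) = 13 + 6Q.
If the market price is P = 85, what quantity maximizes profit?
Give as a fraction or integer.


In perfect competition, profit is maximized where P = MC.
85 = 13 + 6Q
72 = 6Q
Q* = 72/6 = 12

12


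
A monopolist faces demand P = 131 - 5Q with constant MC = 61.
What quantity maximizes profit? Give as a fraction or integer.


TR = P*Q = (131 - 5Q)Q = 131Q - 5Q^2
MR = dTR/dQ = 131 - 10Q
Set MR = MC:
131 - 10Q = 61
70 = 10Q
Q* = 70/10 = 7

7


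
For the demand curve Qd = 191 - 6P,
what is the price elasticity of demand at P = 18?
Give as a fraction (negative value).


dQ/dP = -6
At P = 18: Q = 191 - 6*18 = 83
E = (dQ/dP)(P/Q) = (-6)(18/83) = -108/83

-108/83


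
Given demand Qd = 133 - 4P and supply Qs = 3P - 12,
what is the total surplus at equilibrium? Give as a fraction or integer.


Find equilibrium: 133 - 4P = 3P - 12
133 + 12 = 7P
P* = 145/7 = 145/7
Q* = 3*145/7 - 12 = 351/7
Inverse demand: P = 133/4 - Q/4, so P_max = 133/4
Inverse supply: P = 4 + Q/3, so P_min = 4
CS = (1/2) * 351/7 * (133/4 - 145/7) = 123201/392
PS = (1/2) * 351/7 * (145/7 - 4) = 41067/98
TS = CS + PS = 123201/392 + 41067/98 = 41067/56

41067/56


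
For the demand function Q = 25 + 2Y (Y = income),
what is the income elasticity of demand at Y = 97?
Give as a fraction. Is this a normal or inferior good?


dQ/dY = 2
At Y = 97: Q = 25 + 2*97 = 219
Ey = (dQ/dY)(Y/Q) = 2 * 97 / 219 = 194/219
Since Ey > 0, this is a normal good.

194/219 (normal good)


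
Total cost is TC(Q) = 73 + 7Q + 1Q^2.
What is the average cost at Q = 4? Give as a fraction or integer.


TC(4) = 73 + 7*4 + 1*4^2
TC(4) = 73 + 28 + 16 = 117
AC = TC/Q = 117/4 = 117/4

117/4


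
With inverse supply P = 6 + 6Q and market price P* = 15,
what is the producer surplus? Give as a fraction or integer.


Minimum supply price (at Q=0): P_min = 6
Quantity supplied at P* = 15:
Q* = (15 - 6)/6 = 3/2
PS = (1/2) * Q* * (P* - P_min)
PS = (1/2) * 3/2 * (15 - 6)
PS = (1/2) * 3/2 * 9 = 27/4

27/4


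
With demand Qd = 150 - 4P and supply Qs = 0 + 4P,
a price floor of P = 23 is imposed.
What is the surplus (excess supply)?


At P = 23:
Qd = 150 - 4*23 = 58
Qs = 0 + 4*23 = 92
Surplus = Qs - Qd = 92 - 58 = 34

34


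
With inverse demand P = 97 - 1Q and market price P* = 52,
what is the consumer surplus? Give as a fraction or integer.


Maximum willingness to pay (at Q=0): P_max = 97
Quantity demanded at P* = 52:
Q* = (97 - 52)/1 = 45
CS = (1/2) * Q* * (P_max - P*)
CS = (1/2) * 45 * (97 - 52)
CS = (1/2) * 45 * 45 = 2025/2

2025/2


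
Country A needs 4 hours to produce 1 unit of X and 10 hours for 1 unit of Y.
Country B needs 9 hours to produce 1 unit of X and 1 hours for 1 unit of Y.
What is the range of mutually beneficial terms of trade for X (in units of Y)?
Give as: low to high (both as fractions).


Opportunity cost of X for Country A = hours_X / hours_Y = 4/10 = 2/5 units of Y
Opportunity cost of X for Country B = hours_X / hours_Y = 9/1 = 9 units of Y
Terms of trade must be between the two opportunity costs.
Range: 2/5 to 9

2/5 to 9


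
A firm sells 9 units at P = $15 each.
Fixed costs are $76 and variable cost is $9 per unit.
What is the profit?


Total Revenue = P * Q = 15 * 9 = $135
Total Cost = FC + VC*Q = 76 + 9*9 = $157
Profit = TR - TC = 135 - 157 = $-22

$-22


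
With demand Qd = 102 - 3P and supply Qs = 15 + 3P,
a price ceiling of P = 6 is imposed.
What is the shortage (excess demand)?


At P = 6:
Qd = 102 - 3*6 = 84
Qs = 15 + 3*6 = 33
Shortage = Qd - Qs = 84 - 33 = 51

51


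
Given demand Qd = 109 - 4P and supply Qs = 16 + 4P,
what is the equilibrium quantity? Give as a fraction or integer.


First find equilibrium price:
109 - 4P = 16 + 4P
P* = 93/8 = 93/8
Then substitute into demand:
Q* = 109 - 4 * 93/8 = 125/2

125/2


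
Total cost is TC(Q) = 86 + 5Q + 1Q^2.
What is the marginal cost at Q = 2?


MC = dTC/dQ = 5 + 2*1*Q
At Q = 2:
MC = 5 + 2*2
MC = 5 + 4 = 9

9


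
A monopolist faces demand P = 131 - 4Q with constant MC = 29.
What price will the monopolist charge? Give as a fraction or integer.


MR = 131 - 8Q
Set MR = MC: 131 - 8Q = 29
Q* = 51/4
Substitute into demand:
P* = 131 - 4*51/4 = 80

80


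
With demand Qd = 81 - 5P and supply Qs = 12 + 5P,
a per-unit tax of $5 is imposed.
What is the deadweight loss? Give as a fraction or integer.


Pre-tax equilibrium quantity: Q* = 93/2
Post-tax equilibrium quantity: Q_tax = 34
Reduction in quantity: Q* - Q_tax = 25/2
DWL = (1/2) * tax * (Q* - Q_tax)
DWL = (1/2) * 5 * 25/2 = 125/4

125/4


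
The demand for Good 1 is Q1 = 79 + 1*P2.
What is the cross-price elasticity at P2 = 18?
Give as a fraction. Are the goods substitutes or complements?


dQ1/dP2 = 1
At P2 = 18: Q1 = 79 + 1*18 = 97
Exy = (dQ1/dP2)(P2/Q1) = 1 * 18 / 97 = 18/97
Since Exy > 0, the goods are substitutes.

18/97 (substitutes)


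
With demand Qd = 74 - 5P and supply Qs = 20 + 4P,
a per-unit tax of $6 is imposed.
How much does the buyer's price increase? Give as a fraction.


With a per-unit tax, the buyer's price increase depends on relative slopes.
Supply slope: d = 4, Demand slope: b = 5
Buyer's price increase = d * tax / (b + d)
= 4 * 6 / (5 + 4)
= 24 / 9 = 8/3

8/3


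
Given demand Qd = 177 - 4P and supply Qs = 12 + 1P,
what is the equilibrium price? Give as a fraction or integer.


At equilibrium, Qd = Qs.
177 - 4P = 12 + 1P
177 - 12 = 4P + 1P
165 = 5P
P* = 165/5 = 33

33


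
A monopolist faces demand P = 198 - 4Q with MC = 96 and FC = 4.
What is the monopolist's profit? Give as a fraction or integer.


MR = MC: 198 - 8Q = 96
Q* = 51/4
P* = 198 - 4*51/4 = 147
Profit = (P* - MC)*Q* - FC
= (147 - 96)*51/4 - 4
= 51*51/4 - 4
= 2601/4 - 4 = 2585/4

2585/4


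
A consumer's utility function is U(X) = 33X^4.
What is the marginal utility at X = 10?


MU = dU/dX = 33*4*X^(4-1)
MU = 132*X^3
At X = 10:
MU = 132 * 10^3
MU = 132 * 1000 = 132000

132000


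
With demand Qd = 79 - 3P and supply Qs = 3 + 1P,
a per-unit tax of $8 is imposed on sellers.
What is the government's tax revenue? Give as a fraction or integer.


With tax on sellers, new supply: Qs' = 3 + 1(P - 8)
= 1P - 5
New equilibrium quantity:
Q_new = 16
Tax revenue = tax * Q_new = 8 * 16 = 128

128


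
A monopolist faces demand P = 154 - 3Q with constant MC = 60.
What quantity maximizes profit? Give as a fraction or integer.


TR = P*Q = (154 - 3Q)Q = 154Q - 3Q^2
MR = dTR/dQ = 154 - 6Q
Set MR = MC:
154 - 6Q = 60
94 = 6Q
Q* = 94/6 = 47/3

47/3
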